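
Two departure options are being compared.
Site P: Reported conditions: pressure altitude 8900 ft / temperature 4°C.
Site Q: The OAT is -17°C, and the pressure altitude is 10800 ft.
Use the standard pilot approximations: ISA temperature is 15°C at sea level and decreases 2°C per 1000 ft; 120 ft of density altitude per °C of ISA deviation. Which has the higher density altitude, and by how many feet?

Site P: ISA temp = -2.8°C, deviation +6.8°C, DA = 8900 + 120 × 6.8 = 9716 ft.
Site Q: ISA temp = -6.6°C, deviation -10.4°C, DA = 10800 + 120 × (-10.4) = 9552 ft.
Site P is higher by 9716 − 9552 = 164 ft.

Site P by 164 ft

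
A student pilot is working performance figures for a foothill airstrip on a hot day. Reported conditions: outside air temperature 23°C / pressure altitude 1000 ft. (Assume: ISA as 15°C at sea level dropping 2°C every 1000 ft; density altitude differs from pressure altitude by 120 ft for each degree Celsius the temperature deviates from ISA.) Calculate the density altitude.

ISA temperature at 1000 ft = 15 − 2 × (1000/1000) = 13°C.
ISA deviation = 23 − 13 = +10°C.
Density altitude = 1000 + 120 × (10) = 1000 + (+1200) = 2200 ft.

2200 ft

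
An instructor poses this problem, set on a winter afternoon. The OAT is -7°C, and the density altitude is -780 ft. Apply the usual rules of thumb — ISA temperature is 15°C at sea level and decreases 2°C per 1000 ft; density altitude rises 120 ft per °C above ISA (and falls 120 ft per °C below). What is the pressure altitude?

1500 ft

DA = PA + 120 × (OAT − (15 − 2·PA/1000)) = PA + 120·OAT − 1800 + 0.24·PA = 1.24·PA + 120·OAT − 1800.
So 1.24·PA = -780 − 120 × (-7) + 1800 = 1860.
PA = 1860 / 1.24 = 1500 ft.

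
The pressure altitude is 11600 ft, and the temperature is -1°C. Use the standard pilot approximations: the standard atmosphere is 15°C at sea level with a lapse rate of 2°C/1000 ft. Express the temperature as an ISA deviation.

ISA+7.2°C

ISA temperature at 11600 ft = 15 − 2 × (11600/1000) = -8.2°C.
Deviation = OAT − ISA = -1 − (-8.2) = +7.2°C.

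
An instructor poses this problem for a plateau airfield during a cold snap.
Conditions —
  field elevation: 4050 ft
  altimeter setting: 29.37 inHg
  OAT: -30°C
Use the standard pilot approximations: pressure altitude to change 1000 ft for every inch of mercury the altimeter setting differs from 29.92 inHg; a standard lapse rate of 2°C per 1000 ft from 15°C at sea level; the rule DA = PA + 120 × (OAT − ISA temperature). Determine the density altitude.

Pressure altitude = 4050 + (29.92 − 29.37) × 1000 = 4050 + (+550) = 4600 ft.
ISA temperature at 4600 ft = 15 − 2 × (4600/1000) = 5.8°C.
ISA deviation = -30 − 5.8 = -35.8°C.
Density altitude = 4600 + 120 × (-35.8) = 304 ft.

304 ft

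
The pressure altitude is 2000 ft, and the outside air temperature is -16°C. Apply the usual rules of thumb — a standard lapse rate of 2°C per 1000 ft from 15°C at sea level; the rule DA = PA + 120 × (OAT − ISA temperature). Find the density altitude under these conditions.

-1240 ft

ISA temperature at 2000 ft = 15 − 2 × (2000/1000) = 11°C.
ISA deviation = -16 − 11 = -27°C.
Density altitude = 2000 + 120 × (-27) = 2000 + (-3240) = -1240 ft.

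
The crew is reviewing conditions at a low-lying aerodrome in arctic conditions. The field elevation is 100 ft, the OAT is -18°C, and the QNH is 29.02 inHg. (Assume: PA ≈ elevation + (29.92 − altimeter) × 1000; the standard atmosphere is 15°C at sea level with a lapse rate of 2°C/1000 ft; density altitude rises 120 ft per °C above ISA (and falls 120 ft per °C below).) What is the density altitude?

Pressure altitude = 100 + (29.92 − 29.02) × 1000 = 100 + (+900) = 1000 ft.
ISA temperature at 1000 ft = 15 − 2 × (1000/1000) = 13°C.
ISA deviation = -18 − 13 = -31°C.
Density altitude = 1000 + 120 × (-31) = -2720 ft.

-2720 ft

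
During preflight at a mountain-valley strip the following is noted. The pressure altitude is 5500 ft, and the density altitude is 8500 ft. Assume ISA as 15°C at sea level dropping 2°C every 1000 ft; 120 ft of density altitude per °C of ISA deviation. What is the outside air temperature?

29°C

Density altitude − pressure altitude = 8500 − 5500 = +3000 ft.
At 120 ft/°C that is an ISA deviation of 3000/120 = +25°C.
ISA temperature at 5500 ft = 15 − 2 × (5500/1000) = 4°C.
OAT = ISA + deviation = 4 + (+25) = 29°C.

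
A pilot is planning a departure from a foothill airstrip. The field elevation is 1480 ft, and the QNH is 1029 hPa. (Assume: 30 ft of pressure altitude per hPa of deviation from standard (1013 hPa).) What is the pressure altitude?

1000 ft

Pressure correction = (1013 − 1029) × 30 = -480 ft.
Pressure altitude = 1480 + (-480) = 1000 ft.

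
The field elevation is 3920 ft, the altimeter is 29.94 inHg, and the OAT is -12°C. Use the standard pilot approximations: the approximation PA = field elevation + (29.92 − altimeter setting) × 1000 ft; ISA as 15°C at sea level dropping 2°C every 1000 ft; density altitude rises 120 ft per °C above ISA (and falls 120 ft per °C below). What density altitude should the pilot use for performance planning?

Pressure altitude = 3920 + (29.92 − 29.94) × 1000 = 3920 + (-20) = 3900 ft.
ISA temperature at 3900 ft = 15 − 2 × (3900/1000) = 7.2°C.
ISA deviation = -12 − 7.2 = -19.2°C.
Density altitude = 3900 + 120 × (-19.2) = 1596 ft.

1596 ft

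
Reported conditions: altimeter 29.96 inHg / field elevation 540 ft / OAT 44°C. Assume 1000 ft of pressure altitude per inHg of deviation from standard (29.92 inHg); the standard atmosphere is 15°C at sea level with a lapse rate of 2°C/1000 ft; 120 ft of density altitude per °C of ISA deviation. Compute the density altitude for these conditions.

Pressure altitude = 540 + (29.92 − 29.96) × 1000 = 540 + (-40) = 500 ft.
ISA temperature at 500 ft = 15 − 2 × (500/1000) = 14°C.
ISA deviation = 44 − 14 = +30°C.
Density altitude = 500 + 120 × (30) = 4100 ft.

4100 ft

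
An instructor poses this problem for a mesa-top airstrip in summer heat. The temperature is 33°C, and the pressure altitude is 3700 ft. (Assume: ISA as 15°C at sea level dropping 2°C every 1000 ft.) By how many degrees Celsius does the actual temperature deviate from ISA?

ISA temperature at 3700 ft = 15 − 2 × (3700/1000) = 7.6°C.
Deviation = OAT − ISA = 33 − 7.6 = +25.4°C.

ISA+25.4°C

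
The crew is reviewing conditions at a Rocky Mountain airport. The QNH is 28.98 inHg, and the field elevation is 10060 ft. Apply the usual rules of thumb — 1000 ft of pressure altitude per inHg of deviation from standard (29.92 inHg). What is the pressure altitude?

Pressure correction = (29.92 − 28.98) × 1000 = +940 ft.
Pressure altitude = 10060 + (+940) = 11000 ft.

11000 ft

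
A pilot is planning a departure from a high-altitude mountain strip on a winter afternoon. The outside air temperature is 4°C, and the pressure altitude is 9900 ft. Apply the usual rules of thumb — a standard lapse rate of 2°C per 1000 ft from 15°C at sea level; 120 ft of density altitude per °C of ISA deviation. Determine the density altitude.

10956 ft

ISA temperature at 9900 ft = 15 − 2 × (9900/1000) = -4.8°C.
ISA deviation = 4 − (-4.8) = +8.8°C.
Density altitude = 9900 + 120 × (8.8) = 9900 + (+1056) = 10956 ft.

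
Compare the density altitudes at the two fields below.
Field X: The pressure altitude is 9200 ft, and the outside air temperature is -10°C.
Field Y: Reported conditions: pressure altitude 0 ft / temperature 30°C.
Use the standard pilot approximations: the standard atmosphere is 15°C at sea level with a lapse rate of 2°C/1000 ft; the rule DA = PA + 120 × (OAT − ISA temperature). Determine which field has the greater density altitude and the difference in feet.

Field X: ISA temp = -3.4°C, deviation -6.6°C, DA = 9200 + 120 × (-6.6) = 8408 ft.
Field Y: ISA temp = 15°C, deviation +15°C, DA = 0 + 120 × 15 = 1800 ft.
Field X is higher by 8408 − 1800 = 6608 ft.

Field X by 6608 ft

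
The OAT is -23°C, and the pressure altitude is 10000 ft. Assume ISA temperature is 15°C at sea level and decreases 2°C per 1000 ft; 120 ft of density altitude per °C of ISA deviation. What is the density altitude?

ISA temperature at 10000 ft = 15 − 2 × (10000/1000) = -5°C.
ISA deviation = -23 − (-5) = -18°C.
Density altitude = 10000 + 120 × (-18) = 10000 + (-2160) = 7840 ft.

7840 ft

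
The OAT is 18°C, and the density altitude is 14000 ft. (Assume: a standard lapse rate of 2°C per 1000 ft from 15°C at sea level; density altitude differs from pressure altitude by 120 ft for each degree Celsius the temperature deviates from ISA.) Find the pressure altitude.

11000 ft

DA = PA + 120 × (OAT − (15 − 2·PA/1000)) = PA + 120·OAT − 1800 + 0.24·PA = 1.24·PA + 120·OAT − 1800.
So 1.24·PA = 14000 − 120 × 18 + 1800 = 13640.
PA = 13640 / 1.24 = 11000 ft.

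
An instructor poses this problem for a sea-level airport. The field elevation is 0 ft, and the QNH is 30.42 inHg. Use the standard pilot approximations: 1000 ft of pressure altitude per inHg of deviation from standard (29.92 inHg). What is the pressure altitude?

-500 ft

Pressure correction = (29.92 − 30.42) × 1000 = -500 ft.
Pressure altitude = 0 + (-500) = -500 ft.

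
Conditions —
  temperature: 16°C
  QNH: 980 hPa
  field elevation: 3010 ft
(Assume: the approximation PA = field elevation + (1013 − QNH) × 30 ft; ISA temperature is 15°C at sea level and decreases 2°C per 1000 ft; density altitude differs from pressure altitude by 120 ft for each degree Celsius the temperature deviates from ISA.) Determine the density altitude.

5080 ft

Pressure altitude = 3010 + (1013 − 980) × 30 = 3010 + (+990) = 4000 ft.
ISA temperature at 4000 ft = 15 − 2 × (4000/1000) = 7°C.
ISA deviation = 16 − 7 = +9°C.
Density altitude = 4000 + 120 × (9) = 5080 ft.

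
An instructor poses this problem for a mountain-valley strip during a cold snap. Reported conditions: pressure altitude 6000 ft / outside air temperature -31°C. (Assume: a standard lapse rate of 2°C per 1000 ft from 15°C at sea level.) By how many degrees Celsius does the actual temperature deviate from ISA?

ISA temperature at 6000 ft = 15 − 2 × (6000/1000) = 3°C.
Deviation = OAT − ISA = -31 − 3 = -34°C.

ISA-34°C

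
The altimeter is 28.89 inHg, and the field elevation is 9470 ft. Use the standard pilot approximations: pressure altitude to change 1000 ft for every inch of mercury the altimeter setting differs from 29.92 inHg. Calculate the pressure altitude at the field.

10500 ft

Pressure correction = (29.92 − 28.89) × 1000 = +1030 ft.
Pressure altitude = 9470 + (+1030) = 10500 ft.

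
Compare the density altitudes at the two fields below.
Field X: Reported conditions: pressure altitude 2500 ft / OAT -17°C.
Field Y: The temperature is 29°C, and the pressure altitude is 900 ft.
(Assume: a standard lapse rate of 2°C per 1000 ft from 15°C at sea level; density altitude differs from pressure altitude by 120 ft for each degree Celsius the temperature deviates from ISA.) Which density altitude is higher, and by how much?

Field Y by 3536 ft

Field X: ISA temp = 10°C, deviation -27°C, DA = 2500 + 120 × (-27) = -740 ft.
Field Y: ISA temp = 13.2°C, deviation +15.8°C, DA = 900 + 120 × 15.8 = 2796 ft.
Field Y is higher by 2796 − (-740) = 3536 ft.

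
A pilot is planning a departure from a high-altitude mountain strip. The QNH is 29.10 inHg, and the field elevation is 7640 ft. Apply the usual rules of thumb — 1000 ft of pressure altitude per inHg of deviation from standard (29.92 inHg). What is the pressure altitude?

Pressure correction = (29.92 − 29.10) × 1000 = +820 ft.
Pressure altitude = 7640 + (+820) = 8460 ft.

8460 ft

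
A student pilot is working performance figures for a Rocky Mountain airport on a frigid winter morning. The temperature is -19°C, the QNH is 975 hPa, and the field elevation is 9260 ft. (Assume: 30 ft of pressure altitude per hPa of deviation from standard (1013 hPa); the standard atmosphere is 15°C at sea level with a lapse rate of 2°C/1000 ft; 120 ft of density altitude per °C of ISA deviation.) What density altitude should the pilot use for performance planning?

8816 ft

Pressure altitude = 9260 + (1013 − 975) × 30 = 9260 + (+1140) = 10400 ft.
ISA temperature at 10400 ft = 15 − 2 × (10400/1000) = -5.8°C.
ISA deviation = -19 − (-5.8) = -13.2°C.
Density altitude = 10400 + 120 × (-13.2) = 8816 ft.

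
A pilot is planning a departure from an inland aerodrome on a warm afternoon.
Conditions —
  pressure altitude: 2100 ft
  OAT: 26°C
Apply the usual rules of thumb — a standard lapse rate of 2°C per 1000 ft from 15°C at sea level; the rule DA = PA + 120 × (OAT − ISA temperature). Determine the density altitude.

3924 ft

ISA temperature at 2100 ft = 15 − 2 × (2100/1000) = 10.8°C.
ISA deviation = 26 − 10.8 = +15.2°C.
Density altitude = 2100 + 120 × (15.2) = 2100 + (+1824) = 3924 ft.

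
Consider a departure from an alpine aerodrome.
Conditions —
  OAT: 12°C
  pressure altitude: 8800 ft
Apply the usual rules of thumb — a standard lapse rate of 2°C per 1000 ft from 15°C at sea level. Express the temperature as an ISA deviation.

ISA temperature at 8800 ft = 15 − 2 × (8800/1000) = -2.6°C.
Deviation = OAT − ISA = 12 − (-2.6) = +14.6°C.

ISA+14.6°C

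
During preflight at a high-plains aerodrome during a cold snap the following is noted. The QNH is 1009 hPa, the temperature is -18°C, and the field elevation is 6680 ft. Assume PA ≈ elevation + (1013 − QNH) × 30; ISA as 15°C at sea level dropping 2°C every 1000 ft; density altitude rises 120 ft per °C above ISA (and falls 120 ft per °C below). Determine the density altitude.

Pressure altitude = 6680 + (1013 − 1009) × 30 = 6680 + (+120) = 6800 ft.
ISA temperature at 6800 ft = 15 − 2 × (6800/1000) = 1.4°C.
ISA deviation = -18 − 1.4 = -19.4°C.
Density altitude = 6800 + 120 × (-19.4) = 4472 ft.

4472 ft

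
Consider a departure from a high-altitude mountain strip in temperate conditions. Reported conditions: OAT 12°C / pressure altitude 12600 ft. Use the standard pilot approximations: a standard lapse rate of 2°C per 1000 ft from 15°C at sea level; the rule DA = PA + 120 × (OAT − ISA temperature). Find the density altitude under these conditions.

15264 ft

ISA temperature at 12600 ft = 15 − 2 × (12600/1000) = -10.2°C.
ISA deviation = 12 − (-10.2) = +22.2°C.
Density altitude = 12600 + 120 × (22.2) = 12600 + (+2664) = 15264 ft.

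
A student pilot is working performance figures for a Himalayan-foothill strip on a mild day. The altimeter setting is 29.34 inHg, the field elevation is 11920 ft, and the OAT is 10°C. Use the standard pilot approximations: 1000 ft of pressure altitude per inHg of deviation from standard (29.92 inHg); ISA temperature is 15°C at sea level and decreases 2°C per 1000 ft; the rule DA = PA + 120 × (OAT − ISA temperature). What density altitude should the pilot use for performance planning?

Pressure altitude = 11920 + (29.92 − 29.34) × 1000 = 11920 + (+580) = 12500 ft.
ISA temperature at 12500 ft = 15 − 2 × (12500/1000) = -10°C.
ISA deviation = 10 − (-10) = +20°C.
Density altitude = 12500 + 120 × (20) = 14900 ft.

14900 ft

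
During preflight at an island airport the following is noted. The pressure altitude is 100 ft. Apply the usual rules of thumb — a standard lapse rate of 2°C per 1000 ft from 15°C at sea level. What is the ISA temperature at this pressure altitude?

14.8°C

ISA temperature = 15 − 2 × (100/1000) = 15 − 0.2 = 14.8°C.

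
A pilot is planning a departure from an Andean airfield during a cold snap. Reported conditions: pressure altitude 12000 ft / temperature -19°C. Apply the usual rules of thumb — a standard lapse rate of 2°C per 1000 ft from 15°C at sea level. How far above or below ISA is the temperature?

ISA temperature at 12000 ft = 15 − 2 × (12000/1000) = -9°C.
Deviation = OAT − ISA = -19 − (-9) = -10°C.

ISA-10°C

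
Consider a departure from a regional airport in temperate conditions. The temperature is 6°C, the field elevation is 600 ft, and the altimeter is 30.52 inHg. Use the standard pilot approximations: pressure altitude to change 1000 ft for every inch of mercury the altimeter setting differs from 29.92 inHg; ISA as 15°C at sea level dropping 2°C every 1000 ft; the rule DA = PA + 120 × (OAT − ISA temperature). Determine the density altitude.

-1080 ft

Pressure altitude = 600 + (29.92 − 30.52) × 1000 = 600 + (-600) = 0 ft.
ISA temperature at 0 ft = 15 − 2 × (0/1000) = 15°C.
ISA deviation = 6 − 15 = -9°C.
Density altitude = 0 + 120 × (-9) = -1080 ft.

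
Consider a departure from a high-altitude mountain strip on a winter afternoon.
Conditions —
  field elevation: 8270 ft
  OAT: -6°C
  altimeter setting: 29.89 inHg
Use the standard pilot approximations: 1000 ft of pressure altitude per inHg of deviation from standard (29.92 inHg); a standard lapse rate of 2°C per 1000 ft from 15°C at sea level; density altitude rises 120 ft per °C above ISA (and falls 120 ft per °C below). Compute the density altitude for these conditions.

7772 ft

Pressure altitude = 8270 + (29.92 − 29.89) × 1000 = 8270 + (+30) = 8300 ft.
ISA temperature at 8300 ft = 15 − 2 × (8300/1000) = -1.6°C.
ISA deviation = -6 − (-1.6) = -4.4°C.
Density altitude = 8300 + 120 × (-4.4) = 7772 ft.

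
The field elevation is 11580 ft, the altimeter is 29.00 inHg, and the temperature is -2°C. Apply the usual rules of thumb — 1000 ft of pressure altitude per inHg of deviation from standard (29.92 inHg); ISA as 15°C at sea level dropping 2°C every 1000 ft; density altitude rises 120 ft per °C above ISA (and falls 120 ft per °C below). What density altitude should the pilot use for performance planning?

13460 ft

Pressure altitude = 11580 + (29.92 − 29.00) × 1000 = 11580 + (+920) = 12500 ft.
ISA temperature at 12500 ft = 15 − 2 × (12500/1000) = -10°C.
ISA deviation = -2 − (-10) = +8°C.
Density altitude = 12500 + 120 × (8) = 13460 ft.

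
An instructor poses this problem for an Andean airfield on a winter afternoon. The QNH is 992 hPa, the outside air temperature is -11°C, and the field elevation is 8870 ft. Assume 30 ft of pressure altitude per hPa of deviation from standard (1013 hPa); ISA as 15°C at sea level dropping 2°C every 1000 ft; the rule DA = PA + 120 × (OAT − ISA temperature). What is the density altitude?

Pressure altitude = 8870 + (1013 − 992) × 30 = 8870 + (+630) = 9500 ft.
ISA temperature at 9500 ft = 15 − 2 × (9500/1000) = -4°C.
ISA deviation = -11 − (-4) = -7°C.
Density altitude = 9500 + 120 × (-7) = 8660 ft.

8660 ft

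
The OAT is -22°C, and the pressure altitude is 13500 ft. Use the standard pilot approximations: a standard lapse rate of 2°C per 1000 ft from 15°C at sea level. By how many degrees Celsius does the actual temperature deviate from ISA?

ISA temperature at 13500 ft = 15 − 2 × (13500/1000) = -12°C.
Deviation = OAT − ISA = -22 − (-12) = -10°C.

ISA-10°C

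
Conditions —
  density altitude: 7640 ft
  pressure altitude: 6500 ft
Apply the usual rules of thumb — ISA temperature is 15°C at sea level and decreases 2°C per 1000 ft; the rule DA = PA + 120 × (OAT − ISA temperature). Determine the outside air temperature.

11.5°C

Density altitude − pressure altitude = 7640 − 6500 = +1140 ft.
At 120 ft/°C that is an ISA deviation of 1140/120 = +9.5°C.
ISA temperature at 6500 ft = 15 − 2 × (6500/1000) = 2°C.
OAT = ISA + deviation = 2 + (+9.5) = 11.5°C.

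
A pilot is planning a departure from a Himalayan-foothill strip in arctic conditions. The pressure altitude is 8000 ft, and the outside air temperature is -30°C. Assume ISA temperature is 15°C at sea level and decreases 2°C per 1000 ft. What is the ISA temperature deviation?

ISA-29°C

ISA temperature at 8000 ft = 15 − 2 × (8000/1000) = -1°C.
Deviation = OAT − ISA = -30 − (-1) = -29°C.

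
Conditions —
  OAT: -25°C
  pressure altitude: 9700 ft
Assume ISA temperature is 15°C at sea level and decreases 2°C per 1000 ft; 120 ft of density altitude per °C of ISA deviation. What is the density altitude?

ISA temperature at 9700 ft = 15 − 2 × (9700/1000) = -4.4°C.
ISA deviation = -25 − (-4.4) = -20.6°C.
Density altitude = 9700 + 120 × (-20.6) = 9700 + (-2472) = 7228 ft.

7228 ft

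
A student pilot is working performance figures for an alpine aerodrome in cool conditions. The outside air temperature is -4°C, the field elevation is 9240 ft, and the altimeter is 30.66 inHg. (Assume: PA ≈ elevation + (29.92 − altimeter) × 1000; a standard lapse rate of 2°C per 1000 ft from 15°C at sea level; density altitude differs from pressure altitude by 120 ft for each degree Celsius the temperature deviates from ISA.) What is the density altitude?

8260 ft

Pressure altitude = 9240 + (29.92 − 30.66) × 1000 = 9240 + (-740) = 8500 ft.
ISA temperature at 8500 ft = 15 − 2 × (8500/1000) = -2°C.
ISA deviation = -4 − (-2) = -2°C.
Density altitude = 8500 + 120 × (-2) = 8260 ft.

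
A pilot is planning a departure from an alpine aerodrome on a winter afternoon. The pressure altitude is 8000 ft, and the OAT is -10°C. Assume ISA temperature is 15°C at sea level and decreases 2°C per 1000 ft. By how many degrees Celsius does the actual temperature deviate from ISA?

ISA-9°C

ISA temperature at 8000 ft = 15 − 2 × (8000/1000) = -1°C.
Deviation = OAT − ISA = -10 − (-1) = -9°C.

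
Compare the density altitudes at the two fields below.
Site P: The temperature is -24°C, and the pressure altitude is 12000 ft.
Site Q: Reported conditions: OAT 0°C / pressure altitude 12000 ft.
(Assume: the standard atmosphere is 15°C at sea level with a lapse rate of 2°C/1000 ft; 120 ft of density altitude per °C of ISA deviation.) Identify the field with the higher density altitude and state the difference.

Site P: ISA temp = -9°C, deviation -15°C, DA = 12000 + 120 × (-15) = 10200 ft.
Site Q: ISA temp = -9°C, deviation +9°C, DA = 12000 + 120 × 9 = 13080 ft.
Site Q is higher by 13080 − 10200 = 2880 ft.

Site Q by 2880 ft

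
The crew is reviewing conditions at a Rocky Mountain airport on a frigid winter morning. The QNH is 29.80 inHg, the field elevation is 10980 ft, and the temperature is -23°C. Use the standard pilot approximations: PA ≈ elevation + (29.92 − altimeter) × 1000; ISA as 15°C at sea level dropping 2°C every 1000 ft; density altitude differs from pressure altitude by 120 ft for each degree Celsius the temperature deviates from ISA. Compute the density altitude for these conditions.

9204 ft

Pressure altitude = 10980 + (29.92 − 29.80) × 1000 = 10980 + (+120) = 11100 ft.
ISA temperature at 11100 ft = 15 − 2 × (11100/1000) = -7.2°C.
ISA deviation = -23 − (-7.2) = -15.8°C.
Density altitude = 11100 + 120 × (-15.8) = 9204 ft.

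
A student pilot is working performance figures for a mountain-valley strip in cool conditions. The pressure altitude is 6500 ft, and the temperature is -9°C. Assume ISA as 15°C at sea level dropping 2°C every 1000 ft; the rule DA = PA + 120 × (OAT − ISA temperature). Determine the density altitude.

ISA temperature at 6500 ft = 15 − 2 × (6500/1000) = 2°C.
ISA deviation = -9 − 2 = -11°C.
Density altitude = 6500 + 120 × (-11) = 6500 + (-1320) = 5180 ft.

5180 ft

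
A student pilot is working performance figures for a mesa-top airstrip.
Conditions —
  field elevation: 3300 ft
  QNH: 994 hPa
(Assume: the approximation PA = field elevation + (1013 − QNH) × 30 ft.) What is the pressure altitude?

3870 ft

Pressure correction = (1013 − 994) × 30 = +570 ft.
Pressure altitude = 3300 + (+570) = 3870 ft.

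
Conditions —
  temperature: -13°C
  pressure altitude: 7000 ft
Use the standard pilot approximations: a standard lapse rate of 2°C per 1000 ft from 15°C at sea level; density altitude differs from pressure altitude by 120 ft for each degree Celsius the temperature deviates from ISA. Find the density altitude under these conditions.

ISA temperature at 7000 ft = 15 − 2 × (7000/1000) = 1°C.
ISA deviation = -13 − 1 = -14°C.
Density altitude = 7000 + 120 × (-14) = 7000 + (-1680) = 5320 ft.

5320 ft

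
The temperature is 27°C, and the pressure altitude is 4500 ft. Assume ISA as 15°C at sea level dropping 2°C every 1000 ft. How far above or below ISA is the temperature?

ISA+21°C

ISA temperature at 4500 ft = 15 − 2 × (4500/1000) = 6°C.
Deviation = OAT − ISA = 27 − 6 = +21°C.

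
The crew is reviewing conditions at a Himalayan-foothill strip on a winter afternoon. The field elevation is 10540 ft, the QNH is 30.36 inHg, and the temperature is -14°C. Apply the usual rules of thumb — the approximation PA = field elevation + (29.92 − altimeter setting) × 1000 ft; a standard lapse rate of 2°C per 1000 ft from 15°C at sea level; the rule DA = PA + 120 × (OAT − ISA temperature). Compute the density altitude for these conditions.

9044 ft

Pressure altitude = 10540 + (29.92 − 30.36) × 1000 = 10540 + (-440) = 10100 ft.
ISA temperature at 10100 ft = 15 − 2 × (10100/1000) = -5.2°C.
ISA deviation = -14 − (-5.2) = -8.8°C.
Density altitude = 10100 + 120 × (-8.8) = 9044 ft.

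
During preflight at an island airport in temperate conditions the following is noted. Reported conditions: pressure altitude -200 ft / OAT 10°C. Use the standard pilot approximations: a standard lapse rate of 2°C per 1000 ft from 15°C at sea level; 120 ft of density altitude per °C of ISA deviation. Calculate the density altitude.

-848 ft

ISA temperature at -200 ft = 15 − 2 × (-200/1000) = 15.4°C.
ISA deviation = 10 − 15.4 = -5.4°C.
Density altitude = -200 + 120 × (-5.4) = -200 + (-648) = -848 ft.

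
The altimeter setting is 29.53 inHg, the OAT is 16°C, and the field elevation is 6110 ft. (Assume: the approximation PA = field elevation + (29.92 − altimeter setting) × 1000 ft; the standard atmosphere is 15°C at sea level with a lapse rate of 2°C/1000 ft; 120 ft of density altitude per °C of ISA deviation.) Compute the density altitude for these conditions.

8180 ft

Pressure altitude = 6110 + (29.92 − 29.53) × 1000 = 6110 + (+390) = 6500 ft.
ISA temperature at 6500 ft = 15 − 2 × (6500/1000) = 2°C.
ISA deviation = 16 − 2 = +14°C.
Density altitude = 6500 + 120 × (14) = 8180 ft.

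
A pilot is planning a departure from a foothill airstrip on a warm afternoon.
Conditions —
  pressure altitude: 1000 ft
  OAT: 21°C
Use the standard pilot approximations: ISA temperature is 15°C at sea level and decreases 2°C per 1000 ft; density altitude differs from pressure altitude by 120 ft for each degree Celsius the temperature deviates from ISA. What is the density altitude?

ISA temperature at 1000 ft = 15 − 2 × (1000/1000) = 13°C.
ISA deviation = 21 − 13 = +8°C.
Density altitude = 1000 + 120 × (8) = 1000 + (+960) = 1960 ft.

1960 ft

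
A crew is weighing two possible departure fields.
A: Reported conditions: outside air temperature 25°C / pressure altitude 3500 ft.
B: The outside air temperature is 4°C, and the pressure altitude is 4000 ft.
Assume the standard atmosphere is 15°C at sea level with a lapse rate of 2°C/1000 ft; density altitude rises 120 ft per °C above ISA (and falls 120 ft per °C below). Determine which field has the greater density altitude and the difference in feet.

A: ISA temp = 8°C, deviation +17°C, DA = 3500 + 120 × 17 = 5540 ft.
B: ISA temp = 7°C, deviation -3°C, DA = 4000 + 120 × (-3) = 3640 ft.
A is higher by 5540 − 3640 = 1900 ft.

A by 1900 ft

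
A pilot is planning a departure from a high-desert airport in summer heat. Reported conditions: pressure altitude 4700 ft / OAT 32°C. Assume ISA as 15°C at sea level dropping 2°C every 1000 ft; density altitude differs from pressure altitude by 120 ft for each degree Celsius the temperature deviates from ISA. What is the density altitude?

7868 ft

ISA temperature at 4700 ft = 15 − 2 × (4700/1000) = 5.6°C.
ISA deviation = 32 − 5.6 = +26.4°C.
Density altitude = 4700 + 120 × (26.4) = 4700 + (+3168) = 7868 ft.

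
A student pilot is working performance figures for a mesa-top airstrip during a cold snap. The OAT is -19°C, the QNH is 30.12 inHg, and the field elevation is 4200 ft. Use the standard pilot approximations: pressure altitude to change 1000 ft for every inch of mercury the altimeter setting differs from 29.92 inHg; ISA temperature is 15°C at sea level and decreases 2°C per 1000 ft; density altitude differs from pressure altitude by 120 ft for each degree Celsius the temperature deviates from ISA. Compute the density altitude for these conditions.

Pressure altitude = 4200 + (29.92 − 30.12) × 1000 = 4200 + (-200) = 4000 ft.
ISA temperature at 4000 ft = 15 − 2 × (4000/1000) = 7°C.
ISA deviation = -19 − 7 = -26°C.
Density altitude = 4000 + 120 × (-26) = 880 ft.

880 ft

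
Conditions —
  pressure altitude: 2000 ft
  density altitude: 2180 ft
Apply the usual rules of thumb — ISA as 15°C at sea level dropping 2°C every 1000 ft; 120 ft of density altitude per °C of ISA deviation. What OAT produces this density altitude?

12.5°C

Density altitude − pressure altitude = 2180 − 2000 = +180 ft.
At 120 ft/°C that is an ISA deviation of 180/120 = +1.5°C.
ISA temperature at 2000 ft = 15 − 2 × (2000/1000) = 11°C.
OAT = ISA + deviation = 11 + (+1.5) = 12.5°C.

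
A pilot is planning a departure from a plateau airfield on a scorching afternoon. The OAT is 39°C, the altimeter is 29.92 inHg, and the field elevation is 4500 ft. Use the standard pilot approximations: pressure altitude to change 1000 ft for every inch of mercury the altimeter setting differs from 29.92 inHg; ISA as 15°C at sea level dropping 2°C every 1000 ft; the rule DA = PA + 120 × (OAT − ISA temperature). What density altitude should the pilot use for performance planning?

Pressure altitude = 4500 + (29.92 − 29.92) × 1000 = 4500 + (0) = 4500 ft.
ISA temperature at 4500 ft = 15 − 2 × (4500/1000) = 6°C.
ISA deviation = 39 − 6 = +33°C.
Density altitude = 4500 + 120 × (33) = 8460 ft.

8460 ft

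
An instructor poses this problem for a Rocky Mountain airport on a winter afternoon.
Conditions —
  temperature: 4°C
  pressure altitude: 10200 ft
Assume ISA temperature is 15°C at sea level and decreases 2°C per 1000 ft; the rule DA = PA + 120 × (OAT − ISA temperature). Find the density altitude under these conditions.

11328 ft

ISA temperature at 10200 ft = 15 − 2 × (10200/1000) = -5.4°C.
ISA deviation = 4 − (-5.4) = +9.4°C.
Density altitude = 10200 + 120 × (9.4) = 10200 + (+1128) = 11328 ft.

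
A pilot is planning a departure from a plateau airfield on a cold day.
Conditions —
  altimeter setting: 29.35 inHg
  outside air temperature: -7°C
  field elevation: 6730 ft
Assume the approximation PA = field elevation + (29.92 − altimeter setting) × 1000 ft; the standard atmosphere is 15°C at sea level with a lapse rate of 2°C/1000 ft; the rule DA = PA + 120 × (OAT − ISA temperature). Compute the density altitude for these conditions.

Pressure altitude = 6730 + (29.92 − 29.35) × 1000 = 6730 + (+570) = 7300 ft.
ISA temperature at 7300 ft = 15 − 2 × (7300/1000) = 0.4°C.
ISA deviation = -7 − 0.4 = -7.4°C.
Density altitude = 7300 + 120 × (-7.4) = 6412 ft.

6412 ft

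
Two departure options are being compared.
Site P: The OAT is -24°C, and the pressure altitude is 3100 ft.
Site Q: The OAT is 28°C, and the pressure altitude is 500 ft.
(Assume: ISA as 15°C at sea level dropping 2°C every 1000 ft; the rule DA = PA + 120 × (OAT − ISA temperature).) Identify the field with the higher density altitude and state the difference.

Site Q by 3016 ft

Site P: ISA temp = 8.8°C, deviation -32.8°C, DA = 3100 + 120 × (-32.8) = -836 ft.
Site Q: ISA temp = 14°C, deviation +14°C, DA = 500 + 120 × 14 = 2180 ft.
Site Q is higher by 2180 − (-836) = 3016 ft.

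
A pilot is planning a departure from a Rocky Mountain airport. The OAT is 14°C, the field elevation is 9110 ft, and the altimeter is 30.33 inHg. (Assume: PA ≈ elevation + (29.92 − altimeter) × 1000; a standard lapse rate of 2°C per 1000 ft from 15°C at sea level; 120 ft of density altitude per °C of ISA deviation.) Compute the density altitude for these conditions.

10668 ft

Pressure altitude = 9110 + (29.92 − 30.33) × 1000 = 9110 + (-410) = 8700 ft.
ISA temperature at 8700 ft = 15 − 2 × (8700/1000) = -2.4°C.
ISA deviation = 14 − (-2.4) = +16.4°C.
Density altitude = 8700 + 120 × (16.4) = 10668 ft.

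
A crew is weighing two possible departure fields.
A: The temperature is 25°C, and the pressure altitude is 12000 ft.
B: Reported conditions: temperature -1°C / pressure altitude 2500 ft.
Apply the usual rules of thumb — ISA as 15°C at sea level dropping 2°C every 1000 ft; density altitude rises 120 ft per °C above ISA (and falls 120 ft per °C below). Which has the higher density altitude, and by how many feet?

A by 14900 ft

A: ISA temp = -9°C, deviation +34°C, DA = 12000 + 120 × 34 = 16080 ft.
B: ISA temp = 10°C, deviation -11°C, DA = 2500 + 120 × (-11) = 1180 ft.
A is higher by 16080 − 1180 = 14900 ft.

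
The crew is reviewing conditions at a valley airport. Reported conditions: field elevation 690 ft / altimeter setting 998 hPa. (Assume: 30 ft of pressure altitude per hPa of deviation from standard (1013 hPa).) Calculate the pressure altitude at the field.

Pressure correction = (1013 − 998) × 30 = +450 ft.
Pressure altitude = 690 + (+450) = 1140 ft.

1140 ft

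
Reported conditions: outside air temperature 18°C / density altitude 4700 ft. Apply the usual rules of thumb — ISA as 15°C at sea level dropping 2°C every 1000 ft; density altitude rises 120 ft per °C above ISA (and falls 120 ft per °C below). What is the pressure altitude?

3500 ft

DA = PA + 120 × (OAT − (15 − 2·PA/1000)) = PA + 120·OAT − 1800 + 0.24·PA = 1.24·PA + 120·OAT − 1800.
So 1.24·PA = 4700 − 120 × 18 + 1800 = 4340.
PA = 4340 / 1.24 = 3500 ft.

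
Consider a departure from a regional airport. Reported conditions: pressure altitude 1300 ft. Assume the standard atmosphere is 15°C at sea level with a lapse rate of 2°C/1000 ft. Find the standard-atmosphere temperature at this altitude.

12.4°C

ISA temperature = 15 − 2 × (1300/1000) = 15 − 2.6 = 12.4°C.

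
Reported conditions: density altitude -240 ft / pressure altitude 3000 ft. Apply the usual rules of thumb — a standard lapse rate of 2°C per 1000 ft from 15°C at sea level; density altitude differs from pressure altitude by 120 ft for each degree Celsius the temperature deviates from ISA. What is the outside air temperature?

Density altitude − pressure altitude = -240 − 3000 = -3240 ft.
At 120 ft/°C that is an ISA deviation of -3240/120 = -27°C.
ISA temperature at 3000 ft = 15 − 2 × (3000/1000) = 9°C.
OAT = ISA + deviation = 9 + (-27) = -18°C.

-18°C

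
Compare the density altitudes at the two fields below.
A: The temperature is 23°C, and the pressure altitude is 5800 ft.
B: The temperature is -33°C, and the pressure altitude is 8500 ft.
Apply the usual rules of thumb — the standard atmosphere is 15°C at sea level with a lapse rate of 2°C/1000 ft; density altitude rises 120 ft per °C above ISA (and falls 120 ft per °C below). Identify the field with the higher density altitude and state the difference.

A by 3372 ft

A: ISA temp = 3.4°C, deviation +19.6°C, DA = 5800 + 120 × 19.6 = 8152 ft.
B: ISA temp = -2°C, deviation -31°C, DA = 8500 + 120 × (-31) = 4780 ft.
A is higher by 8152 − 4780 = 3372 ft.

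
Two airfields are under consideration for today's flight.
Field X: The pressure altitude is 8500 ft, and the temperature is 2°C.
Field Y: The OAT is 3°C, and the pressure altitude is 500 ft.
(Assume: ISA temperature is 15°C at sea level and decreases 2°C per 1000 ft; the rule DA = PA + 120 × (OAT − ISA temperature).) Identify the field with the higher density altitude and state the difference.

Field X by 9800 ft

Field X: ISA temp = -2°C, deviation +4°C, DA = 8500 + 120 × 4 = 8980 ft.
Field Y: ISA temp = 14°C, deviation -11°C, DA = 500 + 120 × (-11) = -820 ft.
Field X is higher by 8980 − (-820) = 9800 ft.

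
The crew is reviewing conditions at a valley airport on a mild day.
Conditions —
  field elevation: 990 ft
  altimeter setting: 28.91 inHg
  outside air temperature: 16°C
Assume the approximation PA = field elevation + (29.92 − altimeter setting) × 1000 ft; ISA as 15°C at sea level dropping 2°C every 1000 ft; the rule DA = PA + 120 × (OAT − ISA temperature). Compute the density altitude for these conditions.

2600 ft

Pressure altitude = 990 + (29.92 − 28.91) × 1000 = 990 + (+1010) = 2000 ft.
ISA temperature at 2000 ft = 15 − 2 × (2000/1000) = 11°C.
ISA deviation = 16 − 11 = +5°C.
Density altitude = 2000 + 120 × (5) = 2600 ft.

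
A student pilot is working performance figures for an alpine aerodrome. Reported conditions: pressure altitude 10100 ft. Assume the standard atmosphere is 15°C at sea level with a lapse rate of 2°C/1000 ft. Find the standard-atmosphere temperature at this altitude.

-5.2°C

ISA temperature = 15 − 2 × (10100/1000) = 15 − 20.2 = -5.2°C.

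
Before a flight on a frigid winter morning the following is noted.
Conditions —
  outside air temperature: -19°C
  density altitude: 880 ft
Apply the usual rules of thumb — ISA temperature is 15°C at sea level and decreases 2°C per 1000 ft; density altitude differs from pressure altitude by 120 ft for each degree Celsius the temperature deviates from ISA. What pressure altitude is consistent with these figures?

4000 ft

DA = PA + 120 × (OAT − (15 − 2·PA/1000)) = PA + 120·OAT − 1800 + 0.24·PA = 1.24·PA + 120·OAT − 1800.
So 1.24·PA = 880 − 120 × (-19) + 1800 = 4960.
PA = 4960 / 1.24 = 4000 ft.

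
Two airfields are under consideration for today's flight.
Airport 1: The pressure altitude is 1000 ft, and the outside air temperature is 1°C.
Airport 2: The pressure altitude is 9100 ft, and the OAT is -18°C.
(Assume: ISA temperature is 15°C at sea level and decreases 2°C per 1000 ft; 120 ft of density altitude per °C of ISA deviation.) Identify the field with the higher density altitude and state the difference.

Airport 2 by 7764 ft

Airport 1: ISA temp = 13°C, deviation -12°C, DA = 1000 + 120 × (-12) = -440 ft.
Airport 2: ISA temp = -3.2°C, deviation -14.8°C, DA = 9100 + 120 × (-14.8) = 7324 ft.
Airport 2 is higher by 7324 − (-440) = 7764 ft.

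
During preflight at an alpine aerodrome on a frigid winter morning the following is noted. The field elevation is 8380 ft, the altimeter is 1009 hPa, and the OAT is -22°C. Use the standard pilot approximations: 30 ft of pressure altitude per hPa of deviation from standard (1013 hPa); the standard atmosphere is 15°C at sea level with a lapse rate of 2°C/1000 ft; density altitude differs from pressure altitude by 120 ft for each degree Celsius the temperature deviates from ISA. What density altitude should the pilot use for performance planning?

6100 ft

Pressure altitude = 8380 + (1013 − 1009) × 30 = 8380 + (+120) = 8500 ft.
ISA temperature at 8500 ft = 15 − 2 × (8500/1000) = -2°C.
ISA deviation = -22 − (-2) = -20°C.
Density altitude = 8500 + 120 × (-20) = 6100 ft.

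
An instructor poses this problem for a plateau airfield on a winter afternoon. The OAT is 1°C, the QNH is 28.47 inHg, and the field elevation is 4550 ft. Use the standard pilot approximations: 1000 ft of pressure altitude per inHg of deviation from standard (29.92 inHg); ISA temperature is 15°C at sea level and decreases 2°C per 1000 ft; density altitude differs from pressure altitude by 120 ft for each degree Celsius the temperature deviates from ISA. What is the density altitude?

5760 ft

Pressure altitude = 4550 + (29.92 − 28.47) × 1000 = 4550 + (+1450) = 6000 ft.
ISA temperature at 6000 ft = 15 − 2 × (6000/1000) = 3°C.
ISA deviation = 1 − 3 = -2°C.
Density altitude = 6000 + 120 × (-2) = 5760 ft.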